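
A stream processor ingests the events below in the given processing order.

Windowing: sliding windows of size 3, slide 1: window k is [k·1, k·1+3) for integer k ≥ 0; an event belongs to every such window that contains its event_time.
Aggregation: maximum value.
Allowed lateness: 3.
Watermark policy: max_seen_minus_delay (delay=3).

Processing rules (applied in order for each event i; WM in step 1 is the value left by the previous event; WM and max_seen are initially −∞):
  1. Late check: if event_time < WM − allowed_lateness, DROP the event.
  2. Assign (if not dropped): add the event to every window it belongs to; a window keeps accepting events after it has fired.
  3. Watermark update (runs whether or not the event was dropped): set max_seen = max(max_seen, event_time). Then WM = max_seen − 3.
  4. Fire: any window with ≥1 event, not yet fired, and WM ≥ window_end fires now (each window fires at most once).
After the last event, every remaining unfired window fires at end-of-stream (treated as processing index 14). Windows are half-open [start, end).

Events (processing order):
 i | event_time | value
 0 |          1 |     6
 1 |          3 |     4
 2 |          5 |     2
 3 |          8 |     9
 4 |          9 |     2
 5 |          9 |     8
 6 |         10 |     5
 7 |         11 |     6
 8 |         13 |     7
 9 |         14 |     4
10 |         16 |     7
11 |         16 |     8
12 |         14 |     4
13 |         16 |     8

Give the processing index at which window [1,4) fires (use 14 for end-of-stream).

i=0 t=1 v=6: → [1,4),[0,3); WM=-2
i=1 t=3 v=4: → [3,6),[2,5),[1,4); WM=0
i=2 t=5 v=2: → [5,8),[4,7),[3,6); WM=2
i=3 t=8 v=9: → [8,11),[7,10),[6,9); WM=5; [0,3) fires=6 [1,4) fires=6 [2,5) fires=4
i=4 t=9 v=2: → [9,12),[8,11),[7,10); WM=6; [3,6) fires=4
i=5 t=9 v=8: → [9,12),[8,11),[7,10); WM=6
i=6 t=10 v=5: → [10,13),[9,12),[8,11); WM=7; [4,7) fires=2
i=7 t=11 v=6: → [11,14),[10,13),[9,12); WM=8; [5,8) fires=2
i=8 t=13 v=7: → [13,16),[12,15),[11,14); WM=10; [6,9) fires=9 [7,10) fires=9
i=9 t=14 v=4: → [14,17),[13,16),[12,15); WM=11; [8,11) fires=9
i=10 t=16 v=7: → [16,19),[15,18),[14,17); WM=13; [9,12) fires=8 [10,13) fires=6
i=11 t=16 v=8: → [16,19),[15,18),[14,17); WM=13
i=12 t=14 v=4: → [14,17),[13,16),[12,15); WM=13
i=13 t=16 v=8: → [16,19),[15,18),[14,17); WM=13

3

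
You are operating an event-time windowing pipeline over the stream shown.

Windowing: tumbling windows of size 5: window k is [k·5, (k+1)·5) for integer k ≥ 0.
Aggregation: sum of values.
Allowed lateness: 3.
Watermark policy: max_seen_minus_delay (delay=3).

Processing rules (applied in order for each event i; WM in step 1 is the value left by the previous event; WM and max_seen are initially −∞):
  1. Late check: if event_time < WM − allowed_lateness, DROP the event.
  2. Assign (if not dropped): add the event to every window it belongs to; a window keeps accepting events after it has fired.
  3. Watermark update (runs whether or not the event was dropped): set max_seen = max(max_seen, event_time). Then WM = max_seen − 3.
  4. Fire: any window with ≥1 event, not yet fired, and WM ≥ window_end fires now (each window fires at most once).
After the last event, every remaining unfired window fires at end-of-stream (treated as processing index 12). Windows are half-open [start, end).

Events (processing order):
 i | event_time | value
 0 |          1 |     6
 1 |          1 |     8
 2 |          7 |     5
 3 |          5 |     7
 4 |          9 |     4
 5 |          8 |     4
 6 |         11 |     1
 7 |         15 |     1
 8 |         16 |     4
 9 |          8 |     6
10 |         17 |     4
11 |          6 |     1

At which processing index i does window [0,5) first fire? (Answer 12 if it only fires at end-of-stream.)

i=0 t=1 v=6: → [0,5); WM=-2
i=1 t=1 v=8: → [0,5); WM=-2
i=2 t=7 v=5: → [5,10); WM=4
i=3 t=5 v=7: → [5,10); WM=4
i=4 t=9 v=4: → [5,10); WM=6; [0,5) fires=14
i=5 t=8 v=4: → [5,10); WM=6
i=6 t=11 v=1: → [10,15); WM=8
i=7 t=15 v=1: → [15,20); WM=12; [5,10) fires=20
i=8 t=16 v=4: → [15,20); WM=13
i=9 t=8 v=6: DROP (t<13-3); WM=13
i=10 t=17 v=4: → [15,20); WM=14
i=11 t=6 v=1: DROP (t<14-3); WM=14

4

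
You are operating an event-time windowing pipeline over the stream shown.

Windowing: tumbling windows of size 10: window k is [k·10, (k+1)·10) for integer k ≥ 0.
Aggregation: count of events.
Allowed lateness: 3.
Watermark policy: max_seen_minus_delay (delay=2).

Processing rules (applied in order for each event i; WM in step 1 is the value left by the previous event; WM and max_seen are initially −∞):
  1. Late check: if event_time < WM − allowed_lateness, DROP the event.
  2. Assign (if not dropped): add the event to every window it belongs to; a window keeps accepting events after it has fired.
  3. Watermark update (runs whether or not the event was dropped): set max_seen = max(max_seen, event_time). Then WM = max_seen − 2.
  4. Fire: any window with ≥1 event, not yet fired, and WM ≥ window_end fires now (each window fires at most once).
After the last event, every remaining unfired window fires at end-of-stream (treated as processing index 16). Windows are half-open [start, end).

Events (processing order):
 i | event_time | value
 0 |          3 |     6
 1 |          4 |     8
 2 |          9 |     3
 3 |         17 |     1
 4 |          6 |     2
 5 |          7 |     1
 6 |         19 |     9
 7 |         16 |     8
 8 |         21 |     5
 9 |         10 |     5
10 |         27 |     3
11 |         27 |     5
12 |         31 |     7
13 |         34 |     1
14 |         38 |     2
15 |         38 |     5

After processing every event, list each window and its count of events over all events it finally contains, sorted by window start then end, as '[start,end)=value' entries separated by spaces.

i=0 t=3 v=6: → [0,10); WM=1
i=1 t=4 v=8: → [0,10); WM=2
i=2 t=9 v=3: → [0,10); WM=7
i=3 t=17 v=1: → [10,20); WM=15; [0,10) fires=3
i=4 t=6 v=2: DROP (t<15-3); WM=15
i=5 t=7 v=1: DROP (t<15-3); WM=15
i=6 t=19 v=9: → [10,20); WM=17
i=7 t=16 v=8: → [10,20); WM=17
i=8 t=21 v=5: → [20,30); WM=19
i=9 t=10 v=5: DROP (t<19-3); WM=19
i=10 t=27 v=3: → [20,30); WM=25; [10,20) fires=3
i=11 t=27 v=5: → [20,30); WM=25
i=12 t=31 v=7: → [30,40); WM=29
i=13 t=34 v=1: → [30,40); WM=32; [20,30) fires=3
i=14 t=38 v=2: → [30,40); WM=36
i=15 t=38 v=5: → [30,40); WM=36

[0,10)=3 [10,20)=3 [20,30)=3 [30,40)=4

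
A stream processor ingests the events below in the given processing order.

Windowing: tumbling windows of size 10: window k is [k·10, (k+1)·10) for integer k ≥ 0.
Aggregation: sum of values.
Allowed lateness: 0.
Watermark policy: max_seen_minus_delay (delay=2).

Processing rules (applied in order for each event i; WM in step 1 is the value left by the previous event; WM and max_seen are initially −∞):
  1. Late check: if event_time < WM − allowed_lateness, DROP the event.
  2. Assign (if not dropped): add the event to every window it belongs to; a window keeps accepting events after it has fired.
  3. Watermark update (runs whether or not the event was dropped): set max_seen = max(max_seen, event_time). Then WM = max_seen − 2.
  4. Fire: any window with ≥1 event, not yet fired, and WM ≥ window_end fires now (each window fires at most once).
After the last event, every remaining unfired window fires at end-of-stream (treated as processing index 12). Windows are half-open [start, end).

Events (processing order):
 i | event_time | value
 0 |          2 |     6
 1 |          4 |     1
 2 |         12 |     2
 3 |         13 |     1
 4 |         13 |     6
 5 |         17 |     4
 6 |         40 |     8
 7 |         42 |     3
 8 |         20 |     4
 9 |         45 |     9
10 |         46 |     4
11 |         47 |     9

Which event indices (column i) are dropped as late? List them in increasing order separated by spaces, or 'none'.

8

i=0 t=2 v=6: → [0,10); WM=0
i=1 t=4 v=1: → [0,10); WM=2
i=2 t=12 v=2: → [10,20); WM=10; [0,10) fires=7
i=3 t=13 v=1: → [10,20); WM=11
i=4 t=13 v=6: → [10,20); WM=11
i=5 t=17 v=4: → [10,20); WM=15
i=6 t=40 v=8: → [40,50); WM=38; [10,20) fires=13
i=7 t=42 v=3: → [40,50); WM=40
i=8 t=20 v=4: DROP (t<40-0); WM=40
i=9 t=45 v=9: → [40,50); WM=43
i=10 t=46 v=4: → [40,50); WM=44
i=11 t=47 v=9: → [40,50); WM=45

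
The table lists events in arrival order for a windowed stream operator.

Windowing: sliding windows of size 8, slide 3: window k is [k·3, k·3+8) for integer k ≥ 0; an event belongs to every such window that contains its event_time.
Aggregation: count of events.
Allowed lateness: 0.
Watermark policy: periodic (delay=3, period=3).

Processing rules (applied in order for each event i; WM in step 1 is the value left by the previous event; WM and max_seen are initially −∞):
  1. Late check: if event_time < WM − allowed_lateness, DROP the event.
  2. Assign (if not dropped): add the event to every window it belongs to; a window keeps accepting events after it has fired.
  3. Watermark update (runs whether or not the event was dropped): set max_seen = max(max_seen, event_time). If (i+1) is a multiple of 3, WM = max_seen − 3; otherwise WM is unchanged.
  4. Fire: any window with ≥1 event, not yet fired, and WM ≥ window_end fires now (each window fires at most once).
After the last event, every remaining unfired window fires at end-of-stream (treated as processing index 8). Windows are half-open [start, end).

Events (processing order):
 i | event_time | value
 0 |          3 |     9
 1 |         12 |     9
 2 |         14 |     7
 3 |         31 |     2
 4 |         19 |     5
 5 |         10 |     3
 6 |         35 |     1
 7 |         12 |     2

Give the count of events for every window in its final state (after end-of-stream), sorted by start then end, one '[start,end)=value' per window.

[0,8)=1 [3,11)=1 [6,14)=1 [9,17)=2 [12,20)=3 [15,23)=1 [18,26)=1 [24,32)=1 [27,35)=1 [30,38)=2 [33,41)=1

i=0 t=3 v=9: → [3,11),[0,8); WM=−∞
i=1 t=12 v=9: → [12,20),[9,17),[6,14); WM=−∞
i=2 t=14 v=7: → [12,20),[9,17); WM=11; [0,8) fires=1 [3,11) fires=1
i=3 t=31 v=2: → [30,38),[27,35),[24,32); WM=11
i=4 t=19 v=5: → [18,26),[15,23),[12,20); WM=11
i=5 t=10 v=3: DROP (t<11-0); WM=28; [6,14) fires=1 [9,17) fires=2 [12,20) fires=3 [15,23) fires=1 [18,26) fires=1
i=6 t=35 v=1: → [33,41),[30,38); WM=28
i=7 t=12 v=2: DROP (t<28-0); WM=28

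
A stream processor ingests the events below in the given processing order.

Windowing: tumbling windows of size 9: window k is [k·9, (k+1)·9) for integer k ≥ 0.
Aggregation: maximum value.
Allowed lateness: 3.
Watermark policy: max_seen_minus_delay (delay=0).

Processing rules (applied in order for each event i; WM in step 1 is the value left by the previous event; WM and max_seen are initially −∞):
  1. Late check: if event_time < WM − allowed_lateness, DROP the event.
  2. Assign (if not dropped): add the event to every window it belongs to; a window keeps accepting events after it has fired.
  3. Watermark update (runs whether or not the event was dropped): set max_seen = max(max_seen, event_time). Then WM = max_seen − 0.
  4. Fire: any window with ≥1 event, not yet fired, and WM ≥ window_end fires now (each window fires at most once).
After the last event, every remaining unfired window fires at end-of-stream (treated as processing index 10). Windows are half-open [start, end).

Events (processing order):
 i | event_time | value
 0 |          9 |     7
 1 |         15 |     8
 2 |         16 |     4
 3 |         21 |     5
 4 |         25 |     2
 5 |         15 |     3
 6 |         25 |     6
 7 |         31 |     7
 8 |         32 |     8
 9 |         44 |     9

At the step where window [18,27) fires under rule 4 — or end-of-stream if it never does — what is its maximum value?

6

i=0 t=9 v=7: → [9,18); WM=9
i=1 t=15 v=8: → [9,18); WM=15
i=2 t=16 v=4: → [9,18); WM=16
i=3 t=21 v=5: → [18,27); WM=21; [9,18) fires=8
i=4 t=25 v=2: → [18,27); WM=25
i=5 t=15 v=3: DROP (t<25-3); WM=25
i=6 t=25 v=6: → [18,27); WM=25
i=7 t=31 v=7: → [27,36); WM=31; [18,27) fires=6
i=8 t=32 v=8: → [27,36); WM=32
i=9 t=44 v=9: → [36,45); WM=44; [27,36) fires=8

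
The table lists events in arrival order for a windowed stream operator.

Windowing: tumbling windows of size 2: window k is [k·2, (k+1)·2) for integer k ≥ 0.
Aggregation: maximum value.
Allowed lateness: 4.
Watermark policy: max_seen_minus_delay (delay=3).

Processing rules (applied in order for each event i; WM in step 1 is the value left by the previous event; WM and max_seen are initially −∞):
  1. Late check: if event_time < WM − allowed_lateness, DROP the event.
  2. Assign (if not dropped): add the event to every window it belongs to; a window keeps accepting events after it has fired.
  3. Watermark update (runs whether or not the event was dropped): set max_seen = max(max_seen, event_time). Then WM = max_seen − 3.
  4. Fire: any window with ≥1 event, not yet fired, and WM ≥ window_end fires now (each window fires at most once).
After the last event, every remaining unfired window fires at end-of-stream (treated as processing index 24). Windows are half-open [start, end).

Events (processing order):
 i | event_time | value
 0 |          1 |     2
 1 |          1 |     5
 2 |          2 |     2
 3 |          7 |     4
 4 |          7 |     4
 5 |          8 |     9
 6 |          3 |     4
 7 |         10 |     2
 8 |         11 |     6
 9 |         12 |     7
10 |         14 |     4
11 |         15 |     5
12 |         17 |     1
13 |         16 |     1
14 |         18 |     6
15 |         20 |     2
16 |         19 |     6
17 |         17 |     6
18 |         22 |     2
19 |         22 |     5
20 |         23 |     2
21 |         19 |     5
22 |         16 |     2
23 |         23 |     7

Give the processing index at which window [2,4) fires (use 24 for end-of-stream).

3

i=0 t=1 v=2: → [0,2); WM=-2
i=1 t=1 v=5: → [0,2); WM=-2
i=2 t=2 v=2: → [2,4); WM=-1
i=3 t=7 v=4: → [6,8); WM=4; [0,2) fires=5 [2,4) fires=2
i=4 t=7 v=4: → [6,8); WM=4
i=5 t=8 v=9: → [8,10); WM=5
i=6 t=3 v=4: → [2,4); WM=5
i=7 t=10 v=2: → [10,12); WM=7
i=8 t=11 v=6: → [10,12); WM=8; [6,8) fires=4
i=9 t=12 v=7: → [12,14); WM=9
i=10 t=14 v=4: → [14,16); WM=11; [8,10) fires=9
i=11 t=15 v=5: → [14,16); WM=12; [10,12) fires=6
i=12 t=17 v=1: → [16,18); WM=14; [12,14) fires=7
i=13 t=16 v=1: → [16,18); WM=14
i=14 t=18 v=6: → [18,20); WM=15
i=15 t=20 v=2: → [20,22); WM=17; [14,16) fires=5
i=16 t=19 v=6: → [18,20); WM=17
i=17 t=17 v=6: → [16,18); WM=17
i=18 t=22 v=2: → [22,24); WM=19; [16,18) fires=6
i=19 t=22 v=5: → [22,24); WM=19
i=20 t=23 v=2: → [22,24); WM=20; [18,20) fires=6
i=21 t=19 v=5: → [18,20); WM=20
i=22 t=16 v=2: → [16,18); WM=20
i=23 t=23 v=7: → [22,24); WM=20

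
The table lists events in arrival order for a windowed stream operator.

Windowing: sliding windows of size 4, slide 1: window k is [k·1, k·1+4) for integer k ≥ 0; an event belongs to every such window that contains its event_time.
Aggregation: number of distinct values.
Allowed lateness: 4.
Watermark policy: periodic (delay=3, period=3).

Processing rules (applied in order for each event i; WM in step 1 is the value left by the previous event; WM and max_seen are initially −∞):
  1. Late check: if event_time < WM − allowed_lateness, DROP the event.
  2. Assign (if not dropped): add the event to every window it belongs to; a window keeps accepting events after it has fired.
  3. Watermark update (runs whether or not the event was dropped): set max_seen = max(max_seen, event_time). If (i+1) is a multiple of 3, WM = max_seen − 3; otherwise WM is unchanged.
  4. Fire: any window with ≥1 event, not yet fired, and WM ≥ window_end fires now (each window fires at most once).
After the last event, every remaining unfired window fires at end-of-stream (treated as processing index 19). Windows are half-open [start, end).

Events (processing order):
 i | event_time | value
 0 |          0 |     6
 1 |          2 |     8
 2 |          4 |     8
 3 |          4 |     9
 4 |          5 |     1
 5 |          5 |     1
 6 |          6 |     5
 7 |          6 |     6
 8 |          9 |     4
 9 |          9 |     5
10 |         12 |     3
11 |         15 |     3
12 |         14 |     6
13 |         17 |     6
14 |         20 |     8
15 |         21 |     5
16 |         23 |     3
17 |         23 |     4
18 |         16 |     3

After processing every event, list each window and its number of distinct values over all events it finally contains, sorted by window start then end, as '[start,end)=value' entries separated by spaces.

i=0 t=0 v=6: → [0,4); WM=−∞
i=1 t=2 v=8: → [2,6),[1,5),[0,4); WM=−∞
i=2 t=4 v=8: → [4,8),[3,7),[2,6),[1,5); WM=1
i=3 t=4 v=9: → [4,8),[3,7),[2,6),[1,5); WM=1
i=4 t=5 v=1: → [5,9),[4,8),[3,7),[2,6); WM=1
i=5 t=5 v=1: → [5,9),[4,8),[3,7),[2,6); WM=2
i=6 t=6 v=5: → [6,10),[5,9),[4,8),[3,7); WM=2
i=7 t=6 v=6: → [6,10),[5,9),[4,8),[3,7); WM=2
i=8 t=9 v=4: → [9,13),[8,12),[7,11),[6,10); WM=6; [0,4) fires=2 [1,5) fires=2 [2,6) fires=3
i=9 t=9 v=5: → [9,13),[8,12),[7,11),[6,10); WM=6
i=10 t=12 v=3: → [12,16),[11,15),[10,14),[9,13); WM=6
i=11 t=15 v=3: → [15,19),[14,18),[13,17),[12,16); WM=12; [3,7) fires=5 [4,8) fires=5 [5,9) fires=3 [6,10) fires=3 [7,11) fires=2 [8,12) fires=2
i=12 t=14 v=6: → [14,18),[13,17),[12,16),[11,15); WM=12
i=13 t=17 v=6: → [17,21),[16,20),[15,19),[14,18); WM=12
i=14 t=20 v=8: → [20,24),[19,23),[18,22),[17,21); WM=17; [9,13) fires=3 [10,14) fires=1 [11,15) fires=2 [12,16) fires=2 [13,17) fires=2
i=15 t=21 v=5: → [21,25),[20,24),[19,23),[18,22); WM=17
i=16 t=23 v=3: → [23,27),[22,26),[21,25),[20,24); WM=17
i=17 t=23 v=4: → [23,27),[22,26),[21,25),[20,24); WM=20; [14,18) fires=2 [15,19) fires=2 [16,20) fires=1
i=18 t=16 v=3: → [16,20),[15,19),[14,18),[13,17); WM=20

[0,4)=2 [1,5)=2 [2,6)=3 [3,7)=5 [4,8)=5 [5,9)=3 [6,10)=3 [7,11)=2 [8,12)=2 [9,13)=3 [10,14)=1 [11,15)=2 [12,16)=2 [13,17)=2 [14,18)=2 [15,19)=2 [16,20)=2 [17,21)=2 [18,22)=2 [19,23)=2 [20,24)=4 [21,25)=3 [22,26)=2 [23,27)=2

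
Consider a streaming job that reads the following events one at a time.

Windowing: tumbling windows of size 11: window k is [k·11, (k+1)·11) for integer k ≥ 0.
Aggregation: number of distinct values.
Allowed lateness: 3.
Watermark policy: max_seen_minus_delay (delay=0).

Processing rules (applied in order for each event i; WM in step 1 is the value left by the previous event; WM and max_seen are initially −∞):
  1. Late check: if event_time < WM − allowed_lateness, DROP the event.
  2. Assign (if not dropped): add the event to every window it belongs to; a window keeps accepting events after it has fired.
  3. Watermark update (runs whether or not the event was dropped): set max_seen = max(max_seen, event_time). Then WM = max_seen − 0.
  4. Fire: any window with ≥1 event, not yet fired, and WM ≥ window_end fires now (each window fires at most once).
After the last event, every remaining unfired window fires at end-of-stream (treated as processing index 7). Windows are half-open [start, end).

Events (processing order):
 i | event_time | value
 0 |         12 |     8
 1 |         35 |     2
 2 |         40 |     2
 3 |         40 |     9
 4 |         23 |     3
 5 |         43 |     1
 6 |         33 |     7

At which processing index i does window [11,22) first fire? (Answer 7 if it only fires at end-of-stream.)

1

i=0 t=12 v=8: → [11,22); WM=12
i=1 t=35 v=2: → [33,44); WM=35; [11,22) fires=1
i=2 t=40 v=2: → [33,44); WM=40
i=3 t=40 v=9: → [33,44); WM=40
i=4 t=23 v=3: DROP (t<40-3); WM=40
i=5 t=43 v=1: → [33,44); WM=43
i=6 t=33 v=7: DROP (t<43-3); WM=43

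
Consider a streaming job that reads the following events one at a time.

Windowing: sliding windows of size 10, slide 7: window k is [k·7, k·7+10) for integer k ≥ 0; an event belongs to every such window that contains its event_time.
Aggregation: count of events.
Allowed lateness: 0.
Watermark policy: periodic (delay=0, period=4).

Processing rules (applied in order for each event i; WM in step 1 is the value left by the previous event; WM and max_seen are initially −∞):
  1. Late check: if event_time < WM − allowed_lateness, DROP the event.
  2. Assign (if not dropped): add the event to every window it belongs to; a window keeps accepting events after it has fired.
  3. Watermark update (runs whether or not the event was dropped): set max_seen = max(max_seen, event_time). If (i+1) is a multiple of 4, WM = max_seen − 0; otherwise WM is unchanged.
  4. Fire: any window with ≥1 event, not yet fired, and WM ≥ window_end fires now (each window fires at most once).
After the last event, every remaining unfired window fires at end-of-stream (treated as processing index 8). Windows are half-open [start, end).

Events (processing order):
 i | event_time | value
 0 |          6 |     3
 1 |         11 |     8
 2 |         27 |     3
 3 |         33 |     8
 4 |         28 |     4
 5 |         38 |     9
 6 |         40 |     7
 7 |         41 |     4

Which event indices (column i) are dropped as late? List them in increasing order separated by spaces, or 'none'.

i=0 t=6 v=3: → [0,10); WM=−∞
i=1 t=11 v=8: → [7,17); WM=−∞
i=2 t=27 v=3: → [21,31); WM=−∞
i=3 t=33 v=8: → [28,38); WM=33; [0,10) fires=1 [7,17) fires=1 [21,31) fires=1
i=4 t=28 v=4: DROP (t<33-0); WM=33
i=5 t=38 v=9: → [35,45); WM=33
i=6 t=40 v=7: → [35,45); WM=33
i=7 t=41 v=4: → [35,45); WM=41; [28,38) fires=1

4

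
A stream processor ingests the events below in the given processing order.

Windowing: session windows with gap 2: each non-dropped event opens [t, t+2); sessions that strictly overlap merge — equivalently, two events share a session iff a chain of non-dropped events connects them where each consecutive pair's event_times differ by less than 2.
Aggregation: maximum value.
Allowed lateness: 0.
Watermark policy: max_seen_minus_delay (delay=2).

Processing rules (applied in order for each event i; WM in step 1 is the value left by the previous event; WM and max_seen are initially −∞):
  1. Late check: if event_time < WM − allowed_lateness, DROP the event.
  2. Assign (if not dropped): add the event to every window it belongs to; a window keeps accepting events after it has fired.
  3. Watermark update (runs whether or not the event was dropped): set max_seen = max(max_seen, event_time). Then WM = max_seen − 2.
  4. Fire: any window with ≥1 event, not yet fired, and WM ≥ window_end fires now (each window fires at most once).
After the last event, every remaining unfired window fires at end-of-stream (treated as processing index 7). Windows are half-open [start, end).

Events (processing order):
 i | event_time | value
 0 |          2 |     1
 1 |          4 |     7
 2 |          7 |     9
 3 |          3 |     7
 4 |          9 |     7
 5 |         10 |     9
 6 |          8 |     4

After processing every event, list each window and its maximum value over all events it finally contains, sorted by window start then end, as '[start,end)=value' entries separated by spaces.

i=0 t=2 v=1: → [2,4); WM=0
i=1 t=4 v=7: → [4,6); WM=2
i=2 t=7 v=9: → [7,9); WM=5
i=3 t=3 v=7: DROP (t<5-0); WM=5
i=4 t=9 v=7: → [9,11); WM=7
i=5 t=10 v=9: → [9,12); WM=8
i=6 t=8 v=4: → [7,12); WM=8

[2,4)=1 [4,6)=7 [7,12)=9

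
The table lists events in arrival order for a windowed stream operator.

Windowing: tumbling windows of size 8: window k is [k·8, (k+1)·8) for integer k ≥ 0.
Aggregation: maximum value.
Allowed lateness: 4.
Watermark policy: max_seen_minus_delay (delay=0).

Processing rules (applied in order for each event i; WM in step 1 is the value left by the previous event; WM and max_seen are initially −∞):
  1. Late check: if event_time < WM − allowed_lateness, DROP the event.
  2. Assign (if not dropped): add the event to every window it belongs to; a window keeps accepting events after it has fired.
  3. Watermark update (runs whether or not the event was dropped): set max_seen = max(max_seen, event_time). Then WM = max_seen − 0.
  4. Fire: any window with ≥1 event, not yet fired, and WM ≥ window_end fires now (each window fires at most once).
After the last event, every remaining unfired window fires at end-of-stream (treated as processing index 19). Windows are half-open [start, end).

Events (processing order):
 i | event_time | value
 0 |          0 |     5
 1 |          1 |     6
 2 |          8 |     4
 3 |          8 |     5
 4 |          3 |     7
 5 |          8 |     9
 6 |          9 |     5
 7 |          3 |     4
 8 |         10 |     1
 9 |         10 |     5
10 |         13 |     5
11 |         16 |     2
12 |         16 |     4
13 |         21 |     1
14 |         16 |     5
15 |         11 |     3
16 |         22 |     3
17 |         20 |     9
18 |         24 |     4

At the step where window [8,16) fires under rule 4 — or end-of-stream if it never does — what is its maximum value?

i=0 t=0 v=5: → [0,8); WM=0
i=1 t=1 v=6: → [0,8); WM=1
i=2 t=8 v=4: → [8,16); WM=8; [0,8) fires=6
i=3 t=8 v=5: → [8,16); WM=8
i=4 t=3 v=7: DROP (t<8-4); WM=8
i=5 t=8 v=9: → [8,16); WM=8
i=6 t=9 v=5: → [8,16); WM=9
i=7 t=3 v=4: DROP (t<9-4); WM=9
i=8 t=10 v=1: → [8,16); WM=10
i=9 t=10 v=5: → [8,16); WM=10
i=10 t=13 v=5: → [8,16); WM=13
i=11 t=16 v=2: → [16,24); WM=16; [8,16) fires=9
i=12 t=16 v=4: → [16,24); WM=16
i=13 t=21 v=1: → [16,24); WM=21
i=14 t=16 v=5: DROP (t<21-4); WM=21
i=15 t=11 v=3: DROP (t<21-4); WM=21
i=16 t=22 v=3: → [16,24); WM=22
i=17 t=20 v=9: → [16,24); WM=22
i=18 t=24 v=4: → [24,32); WM=24; [16,24) fires=9

9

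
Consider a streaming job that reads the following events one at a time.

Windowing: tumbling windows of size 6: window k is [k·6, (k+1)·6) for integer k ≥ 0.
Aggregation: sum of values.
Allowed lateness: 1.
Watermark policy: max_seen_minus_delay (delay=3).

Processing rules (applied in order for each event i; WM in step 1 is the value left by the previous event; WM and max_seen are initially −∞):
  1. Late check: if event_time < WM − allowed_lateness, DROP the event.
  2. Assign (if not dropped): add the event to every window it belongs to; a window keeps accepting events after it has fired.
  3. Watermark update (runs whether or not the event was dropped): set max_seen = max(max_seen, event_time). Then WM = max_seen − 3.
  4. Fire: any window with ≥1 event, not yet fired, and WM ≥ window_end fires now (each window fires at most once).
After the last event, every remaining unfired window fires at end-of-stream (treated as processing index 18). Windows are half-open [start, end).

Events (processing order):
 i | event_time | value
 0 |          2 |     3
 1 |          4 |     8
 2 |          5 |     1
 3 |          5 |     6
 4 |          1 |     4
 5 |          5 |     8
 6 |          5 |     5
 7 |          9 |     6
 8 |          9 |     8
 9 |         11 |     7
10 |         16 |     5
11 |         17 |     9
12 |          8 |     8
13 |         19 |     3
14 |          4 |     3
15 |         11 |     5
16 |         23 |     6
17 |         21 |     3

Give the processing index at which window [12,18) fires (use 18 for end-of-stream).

16

i=0 t=2 v=3: → [0,6); WM=-1
i=1 t=4 v=8: → [0,6); WM=1
i=2 t=5 v=1: → [0,6); WM=2
i=3 t=5 v=6: → [0,6); WM=2
i=4 t=1 v=4: → [0,6); WM=2
i=5 t=5 v=8: → [0,6); WM=2
i=6 t=5 v=5: → [0,6); WM=2
i=7 t=9 v=6: → [6,12); WM=6; [0,6) fires=35
i=8 t=9 v=8: → [6,12); WM=6
i=9 t=11 v=7: → [6,12); WM=8
i=10 t=16 v=5: → [12,18); WM=13; [6,12) fires=21
i=11 t=17 v=9: → [12,18); WM=14
i=12 t=8 v=8: DROP (t<14-1); WM=14
i=13 t=19 v=3: → [18,24); WM=16
i=14 t=4 v=3: DROP (t<16-1); WM=16
i=15 t=11 v=5: DROP (t<16-1); WM=16
i=16 t=23 v=6: → [18,24); WM=20; [12,18) fires=14
i=17 t=21 v=3: → [18,24); WM=20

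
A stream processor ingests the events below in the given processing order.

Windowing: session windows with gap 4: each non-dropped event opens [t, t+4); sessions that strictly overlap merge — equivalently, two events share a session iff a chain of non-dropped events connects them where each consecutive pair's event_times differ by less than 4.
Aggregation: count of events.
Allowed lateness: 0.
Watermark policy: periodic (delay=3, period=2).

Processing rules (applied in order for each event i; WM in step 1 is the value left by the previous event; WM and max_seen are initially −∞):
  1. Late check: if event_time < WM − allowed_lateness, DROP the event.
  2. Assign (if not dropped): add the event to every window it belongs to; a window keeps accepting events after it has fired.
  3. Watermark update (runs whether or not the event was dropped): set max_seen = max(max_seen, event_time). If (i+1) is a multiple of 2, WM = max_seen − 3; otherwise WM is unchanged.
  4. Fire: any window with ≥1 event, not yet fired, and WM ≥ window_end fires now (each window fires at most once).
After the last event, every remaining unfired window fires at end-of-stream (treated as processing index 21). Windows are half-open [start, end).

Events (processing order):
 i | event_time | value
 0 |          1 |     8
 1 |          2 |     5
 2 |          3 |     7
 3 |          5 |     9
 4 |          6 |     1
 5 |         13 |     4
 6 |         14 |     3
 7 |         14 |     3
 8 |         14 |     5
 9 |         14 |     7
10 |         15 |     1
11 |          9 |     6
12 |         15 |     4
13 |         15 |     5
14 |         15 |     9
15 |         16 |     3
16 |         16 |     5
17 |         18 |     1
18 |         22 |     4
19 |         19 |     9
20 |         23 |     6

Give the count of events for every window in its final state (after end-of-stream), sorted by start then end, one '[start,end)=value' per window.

[1,10)=5 [13,27)=15

i=0 t=1 v=8: → [1,5); WM=−∞
i=1 t=2 v=5: → [1,6); WM=-1
i=2 t=3 v=7: → [1,7); WM=-1
i=3 t=5 v=9: → [1,9); WM=2
i=4 t=6 v=1: → [1,10); WM=2
i=5 t=13 v=4: → [13,17); WM=10
i=6 t=14 v=3: → [13,18); WM=10
i=7 t=14 v=3: → [13,18); WM=11
i=8 t=14 v=5: → [13,18); WM=11
i=9 t=14 v=7: → [13,18); WM=11
i=10 t=15 v=1: → [13,19); WM=11
i=11 t=9 v=6: DROP (t<11-0); WM=12
i=12 t=15 v=4: → [13,19); WM=12
i=13 t=15 v=5: → [13,19); WM=12
i=14 t=15 v=9: → [13,19); WM=12
i=15 t=16 v=3: → [13,20); WM=13
i=16 t=16 v=5: → [13,20); WM=13
i=17 t=18 v=1: → [13,22); WM=15
i=18 t=22 v=4: → [22,26); WM=15
i=19 t=19 v=9: → [13,26); WM=19
i=20 t=23 v=6: → [13,27); WM=19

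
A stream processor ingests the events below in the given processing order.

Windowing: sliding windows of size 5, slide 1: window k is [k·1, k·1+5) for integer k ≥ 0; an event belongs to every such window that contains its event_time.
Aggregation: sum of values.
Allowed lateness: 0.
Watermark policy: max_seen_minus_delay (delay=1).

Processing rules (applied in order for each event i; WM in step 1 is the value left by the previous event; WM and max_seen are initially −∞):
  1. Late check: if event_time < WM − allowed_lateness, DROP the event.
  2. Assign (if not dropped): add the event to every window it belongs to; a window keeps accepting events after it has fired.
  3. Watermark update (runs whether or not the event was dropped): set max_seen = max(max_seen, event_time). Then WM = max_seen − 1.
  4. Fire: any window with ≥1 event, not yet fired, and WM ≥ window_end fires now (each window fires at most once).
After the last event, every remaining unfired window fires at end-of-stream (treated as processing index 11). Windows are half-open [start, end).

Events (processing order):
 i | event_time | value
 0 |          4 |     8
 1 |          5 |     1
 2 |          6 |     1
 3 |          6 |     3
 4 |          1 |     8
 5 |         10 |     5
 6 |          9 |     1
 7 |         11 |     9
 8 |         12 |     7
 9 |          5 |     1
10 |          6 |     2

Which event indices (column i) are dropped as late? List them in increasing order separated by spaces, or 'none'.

i=0 t=4 v=8: → [4,9),[3,8),[2,7),[1,6),[0,5); WM=3
i=1 t=5 v=1: → [5,10),[4,9),[3,8),[2,7),[1,6); WM=4
i=2 t=6 v=1: → [6,11),[5,10),[4,9),[3,8),[2,7); WM=5; [0,5) fires=8
i=3 t=6 v=3: → [6,11),[5,10),[4,9),[3,8),[2,7); WM=5
i=4 t=1 v=8: DROP (t<5-0); WM=5
i=5 t=10 v=5: → [10,15),[9,14),[8,13),[7,12),[6,11); WM=9; [1,6) fires=9 [2,7) fires=13 [3,8) fires=13 [4,9) fires=13
i=6 t=9 v=1: → [9,14),[8,13),[7,12),[6,11),[5,10); WM=9
i=7 t=11 v=9: → [11,16),[10,15),[9,14),[8,13),[7,12); WM=10; [5,10) fires=6
i=8 t=12 v=7: → [12,17),[11,16),[10,15),[9,14),[8,13); WM=11; [6,11) fires=10
i=9 t=5 v=1: DROP (t<11-0); WM=11
i=10 t=6 v=2: DROP (t<11-0); WM=11

4 9 10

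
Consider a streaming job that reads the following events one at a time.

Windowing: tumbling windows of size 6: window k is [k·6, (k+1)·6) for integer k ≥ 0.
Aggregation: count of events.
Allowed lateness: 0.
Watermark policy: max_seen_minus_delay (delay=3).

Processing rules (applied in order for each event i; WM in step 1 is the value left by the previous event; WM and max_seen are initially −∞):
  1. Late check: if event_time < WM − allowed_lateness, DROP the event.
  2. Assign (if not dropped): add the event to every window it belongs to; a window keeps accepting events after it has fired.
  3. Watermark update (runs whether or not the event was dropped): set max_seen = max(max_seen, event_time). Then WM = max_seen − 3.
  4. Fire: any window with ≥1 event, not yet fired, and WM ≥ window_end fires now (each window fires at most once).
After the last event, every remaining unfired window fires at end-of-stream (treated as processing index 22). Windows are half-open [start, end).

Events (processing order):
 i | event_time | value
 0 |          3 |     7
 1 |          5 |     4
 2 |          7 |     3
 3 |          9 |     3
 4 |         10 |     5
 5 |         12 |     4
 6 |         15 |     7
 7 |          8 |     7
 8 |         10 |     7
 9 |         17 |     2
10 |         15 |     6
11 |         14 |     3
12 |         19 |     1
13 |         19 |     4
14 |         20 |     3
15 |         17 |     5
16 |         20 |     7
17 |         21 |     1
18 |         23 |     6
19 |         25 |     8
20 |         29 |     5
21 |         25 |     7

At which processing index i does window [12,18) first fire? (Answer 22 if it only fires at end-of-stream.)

i=0 t=3 v=7: → [0,6); WM=0
i=1 t=5 v=4: → [0,6); WM=2
i=2 t=7 v=3: → [6,12); WM=4
i=3 t=9 v=3: → [6,12); WM=6; [0,6) fires=2
i=4 t=10 v=5: → [6,12); WM=7
i=5 t=12 v=4: → [12,18); WM=9
i=6 t=15 v=7: → [12,18); WM=12; [6,12) fires=3
i=7 t=8 v=7: DROP (t<12-0); WM=12
i=8 t=10 v=7: DROP (t<12-0); WM=12
i=9 t=17 v=2: → [12,18); WM=14
i=10 t=15 v=6: → [12,18); WM=14
i=11 t=14 v=3: → [12,18); WM=14
i=12 t=19 v=1: → [18,24); WM=16
i=13 t=19 v=4: → [18,24); WM=16
i=14 t=20 v=3: → [18,24); WM=17
i=15 t=17 v=5: → [12,18); WM=17
i=16 t=20 v=7: → [18,24); WM=17
i=17 t=21 v=1: → [18,24); WM=18; [12,18) fires=6
i=18 t=23 v=6: → [18,24); WM=20
i=19 t=25 v=8: → [24,30); WM=22
i=20 t=29 v=5: → [24,30); WM=26; [18,24) fires=6
i=21 t=25 v=7: DROP (t<26-0); WM=26

17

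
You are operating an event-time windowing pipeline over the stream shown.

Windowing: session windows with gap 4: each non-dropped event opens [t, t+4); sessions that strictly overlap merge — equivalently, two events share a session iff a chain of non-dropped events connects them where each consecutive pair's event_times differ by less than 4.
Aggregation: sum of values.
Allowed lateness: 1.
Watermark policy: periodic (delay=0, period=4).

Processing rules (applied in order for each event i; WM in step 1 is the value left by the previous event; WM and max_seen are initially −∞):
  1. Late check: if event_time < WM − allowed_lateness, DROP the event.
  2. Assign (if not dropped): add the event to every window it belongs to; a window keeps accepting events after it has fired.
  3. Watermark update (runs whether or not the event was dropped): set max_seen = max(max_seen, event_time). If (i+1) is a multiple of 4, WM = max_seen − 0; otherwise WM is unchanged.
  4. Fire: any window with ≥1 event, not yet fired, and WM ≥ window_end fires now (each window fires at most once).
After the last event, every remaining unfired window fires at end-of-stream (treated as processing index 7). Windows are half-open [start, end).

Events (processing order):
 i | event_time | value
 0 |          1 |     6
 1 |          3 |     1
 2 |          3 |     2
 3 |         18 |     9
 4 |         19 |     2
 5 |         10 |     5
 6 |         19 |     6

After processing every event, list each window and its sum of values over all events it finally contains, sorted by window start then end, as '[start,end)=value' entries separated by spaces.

[1,7)=9 [18,23)=17

i=0 t=1 v=6: → [1,5); WM=−∞
i=1 t=3 v=1: → [1,7); WM=−∞
i=2 t=3 v=2: → [1,7); WM=−∞
i=3 t=18 v=9: → [18,22); WM=18
i=4 t=19 v=2: → [18,23); WM=18
i=5 t=10 v=5: DROP (t<18-1); WM=18
i=6 t=19 v=6: → [18,23); WM=18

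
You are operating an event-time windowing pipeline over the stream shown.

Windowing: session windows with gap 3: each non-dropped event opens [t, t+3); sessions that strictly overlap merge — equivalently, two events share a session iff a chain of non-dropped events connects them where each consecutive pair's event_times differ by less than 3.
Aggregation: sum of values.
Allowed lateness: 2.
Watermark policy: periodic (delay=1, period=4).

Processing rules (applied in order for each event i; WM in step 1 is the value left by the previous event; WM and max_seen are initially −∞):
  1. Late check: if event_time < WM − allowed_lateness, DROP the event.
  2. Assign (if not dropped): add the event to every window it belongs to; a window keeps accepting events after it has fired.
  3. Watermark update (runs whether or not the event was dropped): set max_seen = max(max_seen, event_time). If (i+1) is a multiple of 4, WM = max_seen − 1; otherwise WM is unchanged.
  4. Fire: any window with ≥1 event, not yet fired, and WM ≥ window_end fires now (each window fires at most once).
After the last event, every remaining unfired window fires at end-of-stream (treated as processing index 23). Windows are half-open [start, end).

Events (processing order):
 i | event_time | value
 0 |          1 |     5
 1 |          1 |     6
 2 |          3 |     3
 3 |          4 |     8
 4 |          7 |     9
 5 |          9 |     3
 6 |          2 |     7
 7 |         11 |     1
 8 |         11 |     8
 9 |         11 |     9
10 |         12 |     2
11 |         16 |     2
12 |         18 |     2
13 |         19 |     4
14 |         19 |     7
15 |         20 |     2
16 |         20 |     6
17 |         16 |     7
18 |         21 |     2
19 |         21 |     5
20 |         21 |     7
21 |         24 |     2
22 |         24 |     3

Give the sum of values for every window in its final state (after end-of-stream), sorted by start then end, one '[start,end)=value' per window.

[1,7)=29 [7,15)=32 [16,24)=37 [24,27)=5

i=0 t=1 v=5: → [1,4); WM=−∞
i=1 t=1 v=6: → [1,4); WM=−∞
i=2 t=3 v=3: → [1,6); WM=−∞
i=3 t=4 v=8: → [1,7); WM=3
i=4 t=7 v=9: → [7,10); WM=3
i=5 t=9 v=3: → [7,12); WM=3
i=6 t=2 v=7: → [1,7); WM=3
i=7 t=11 v=1: → [7,14); WM=10
i=8 t=11 v=8: → [7,14); WM=10
i=9 t=11 v=9: → [7,14); WM=10
i=10 t=12 v=2: → [7,15); WM=10
i=11 t=16 v=2: → [16,19); WM=15
i=12 t=18 v=2: → [16,21); WM=15
i=13 t=19 v=4: → [16,22); WM=15
i=14 t=19 v=7: → [16,22); WM=15
i=15 t=20 v=2: → [16,23); WM=19
i=16 t=20 v=6: → [16,23); WM=19
i=17 t=16 v=7: DROP (t<19-2); WM=19
i=18 t=21 v=2: → [16,24); WM=19
i=19 t=21 v=5: → [16,24); WM=20
i=20 t=21 v=7: → [16,24); WM=20
i=21 t=24 v=2: → [24,27); WM=20
i=22 t=24 v=3: → [24,27); WM=20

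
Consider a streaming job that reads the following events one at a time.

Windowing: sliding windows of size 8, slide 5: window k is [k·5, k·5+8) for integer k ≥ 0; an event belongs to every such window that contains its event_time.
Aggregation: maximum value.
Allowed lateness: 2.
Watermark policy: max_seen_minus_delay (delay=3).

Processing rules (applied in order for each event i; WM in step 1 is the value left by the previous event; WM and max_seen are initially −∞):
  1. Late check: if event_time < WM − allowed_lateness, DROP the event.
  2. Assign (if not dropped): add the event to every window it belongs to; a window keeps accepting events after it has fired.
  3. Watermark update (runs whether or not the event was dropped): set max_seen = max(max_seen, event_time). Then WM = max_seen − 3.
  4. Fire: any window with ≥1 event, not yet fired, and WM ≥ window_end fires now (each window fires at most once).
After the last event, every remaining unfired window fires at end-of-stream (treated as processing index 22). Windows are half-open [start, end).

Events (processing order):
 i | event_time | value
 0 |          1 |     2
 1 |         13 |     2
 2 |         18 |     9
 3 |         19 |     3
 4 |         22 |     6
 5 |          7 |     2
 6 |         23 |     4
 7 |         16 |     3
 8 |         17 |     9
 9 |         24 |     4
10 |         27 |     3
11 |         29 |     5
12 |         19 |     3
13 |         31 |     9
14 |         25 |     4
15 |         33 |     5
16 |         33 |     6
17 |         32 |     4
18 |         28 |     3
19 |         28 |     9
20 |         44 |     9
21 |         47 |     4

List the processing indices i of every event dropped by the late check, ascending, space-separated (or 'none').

5 7 8 12 14

i=0 t=1 v=2: → [0,8); WM=-2
i=1 t=13 v=2: → [10,18); WM=10; [0,8) fires=2
i=2 t=18 v=9: → [15,23); WM=15
i=3 t=19 v=3: → [15,23); WM=16
i=4 t=22 v=6: → [20,28),[15,23); WM=19; [10,18) fires=2
i=5 t=7 v=2: DROP (t<19-2); WM=19
i=6 t=23 v=4: → [20,28); WM=20
i=7 t=16 v=3: DROP (t<20-2); WM=20
i=8 t=17 v=9: DROP (t<20-2); WM=20
i=9 t=24 v=4: → [20,28); WM=21
i=10 t=27 v=3: → [25,33),[20,28); WM=24; [15,23) fires=9
i=11 t=29 v=5: → [25,33); WM=26
i=12 t=19 v=3: DROP (t<26-2); WM=26
i=13 t=31 v=9: → [30,38),[25,33); WM=28; [20,28) fires=6
i=14 t=25 v=4: DROP (t<28-2); WM=28
i=15 t=33 v=5: → [30,38); WM=30
i=16 t=33 v=6: → [30,38); WM=30
i=17 t=32 v=4: → [30,38),[25,33); WM=30
i=18 t=28 v=3: → [25,33); WM=30
i=19 t=28 v=9: → [25,33); WM=30
i=20 t=44 v=9: → [40,48); WM=41; [25,33) fires=9 [30,38) fires=9
i=21 t=47 v=4: → [45,53),[40,48); WM=44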